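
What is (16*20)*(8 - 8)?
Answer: 0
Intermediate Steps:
(16*20)*(8 - 8) = 320*0 = 0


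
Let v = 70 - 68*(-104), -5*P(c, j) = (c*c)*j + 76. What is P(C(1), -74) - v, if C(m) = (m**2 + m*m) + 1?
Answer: -7024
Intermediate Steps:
C(m) = 1 + 2*m**2 (C(m) = (m**2 + m**2) + 1 = 2*m**2 + 1 = 1 + 2*m**2)
P(c, j) = -76/5 - j*c**2/5 (P(c, j) = -((c*c)*j + 76)/5 = -(c**2*j + 76)/5 = -(j*c**2 + 76)/5 = -(76 + j*c**2)/5 = -76/5 - j*c**2/5)
v = 7142 (v = 70 + 7072 = 7142)
P(C(1), -74) - v = (-76/5 - 1/5*(-74)*(1 + 2*1**2)**2) - 1*7142 = (-76/5 - 1/5*(-74)*(1 + 2*1)**2) - 7142 = (-76/5 - 1/5*(-74)*(1 + 2)**2) - 7142 = (-76/5 - 1/5*(-74)*3**2) - 7142 = (-76/5 - 1/5*(-74)*9) - 7142 = (-76/5 + 666/5) - 7142 = 118 - 7142 = -7024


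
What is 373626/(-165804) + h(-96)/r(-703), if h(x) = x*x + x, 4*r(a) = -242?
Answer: -511578951/3343714 ≈ -153.00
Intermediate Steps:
r(a) = -121/2 (r(a) = (¼)*(-242) = -121/2)
h(x) = x + x² (h(x) = x² + x = x + x²)
373626/(-165804) + h(-96)/r(-703) = 373626/(-165804) + (-96*(1 - 96))/(-121/2) = 373626*(-1/165804) - 96*(-95)*(-2/121) = -62271/27634 + 9120*(-2/121) = -62271/27634 - 18240/121 = -511578951/3343714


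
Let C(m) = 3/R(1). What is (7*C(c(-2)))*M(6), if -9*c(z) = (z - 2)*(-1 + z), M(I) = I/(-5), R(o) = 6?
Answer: -21/5 ≈ -4.2000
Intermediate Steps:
M(I) = -I/5 (M(I) = I*(-1/5) = -I/5)
c(z) = -(-1 + z)*(-2 + z)/9 (c(z) = -(z - 2)*(-1 + z)/9 = -(-2 + z)*(-1 + z)/9 = -(-1 + z)*(-2 + z)/9)
C(m) = 1/2 (C(m) = 3/6 = 3*(1/6) = 1/2)
(7*C(c(-2)))*M(6) = (7*(1/2))*(-1/5*6) = (7/2)*(-6/5) = -21/5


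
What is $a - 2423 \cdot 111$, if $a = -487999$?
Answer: $-756952$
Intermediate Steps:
$a - 2423 \cdot 111 = -487999 - 2423 \cdot 111 = -487999 - 268953 = -756952$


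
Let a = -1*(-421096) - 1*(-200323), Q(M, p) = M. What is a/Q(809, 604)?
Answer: 621419/809 ≈ 768.13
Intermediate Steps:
a = 621419 (a = 421096 + 200323 = 621419)
a/Q(809, 604) = 621419/809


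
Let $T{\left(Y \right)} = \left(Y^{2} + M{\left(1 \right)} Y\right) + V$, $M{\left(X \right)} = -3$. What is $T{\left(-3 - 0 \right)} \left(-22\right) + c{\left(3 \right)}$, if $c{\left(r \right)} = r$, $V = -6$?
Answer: $-261$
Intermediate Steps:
$T{\left(Y \right)} = -6 + Y^{2} - 3 Y$ ($T{\left(Y \right)} = \left(Y^{2} - 3 Y\right) - 6 = -6 + Y^{2} - 3 Y$)
$T{\left(-3 - 0 \right)} \left(-22\right) + c{\left(3 \right)} = \left(-6 + \left(-3 - 0\right)^{2} - 3 \left(-3 - 0\right)\right) \left(-22\right) + 3 = \left(-6 + \left(-3 + 0\right)^{2} - 3 \left(-3 + 0\right)\right) \left(-22\right) + 3 = \left(-6 + \left(-3\right)^{2} - -9\right) \left(-22\right) + 3 = \left(-6 + 9 + 9\right) \left(-22\right) + 3 = 12 \left(-22\right) + 3 = -264 + 3 = -261$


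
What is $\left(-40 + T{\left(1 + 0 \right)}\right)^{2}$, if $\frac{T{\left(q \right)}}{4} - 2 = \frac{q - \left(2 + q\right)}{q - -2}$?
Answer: $\frac{10816}{9} \approx 1201.8$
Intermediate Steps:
$T{\left(q \right)} = 8 - \frac{8}{2 + q}$ ($T{\left(q \right)} = 8 + 4 \frac{q - \left(2 + q\right)}{q - -2} = 8 + 4 \left(- \frac{2}{q + \left(-2 + 4\right)}\right) = 8 + 4 \left(- \frac{2}{q + 2}\right) = 8 + 4 \left(- \frac{2}{2 + q}\right) = 8 - \frac{8}{2 + q}$)
$\left(-40 + T{\left(1 + 0 \right)}\right)^{2} = \left(-40 + \frac{8 \left(1 + \left(1 + 0\right)\right)}{2 + \left(1 + 0\right)}\right)^{2} = \left(-40 + \frac{8 \left(1 + 1\right)}{2 + 1}\right)^{2} = \left(-40 + 8 \cdot \frac{1}{3} \cdot 2\right)^{2} = \left(-40 + \frac{16}{3}\right)^{2} = \left(- \frac{104}{3}\right)^{2} = \frac{10816}{9}$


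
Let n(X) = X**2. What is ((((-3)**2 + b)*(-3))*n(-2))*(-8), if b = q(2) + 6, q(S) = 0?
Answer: 1440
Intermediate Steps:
b = 6 (b = 0 + 6 = 6)
((((-3)**2 + b)*(-3))*n(-2))*(-8) = ((((-3)**2 + 6)*(-3))*(-2)**2)*(-8) = (((9 + 6)*(-3))*4)*(-8) = ((15*(-3))*4)*(-8) = -45*4*(-8) = -180*(-8) = 1440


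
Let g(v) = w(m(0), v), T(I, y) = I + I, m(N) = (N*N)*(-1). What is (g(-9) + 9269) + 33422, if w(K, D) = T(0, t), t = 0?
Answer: 42691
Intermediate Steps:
m(N) = -N² (m(N) = N²*(-1) = -N²)
T(I, y) = 2*I
w(K, D) = 0 (w(K, D) = 2*0 = 0)
g(v) = 0
(g(-9) + 9269) + 33422 = (0 + 9269) + 33422 = 9269 + 33422 = 42691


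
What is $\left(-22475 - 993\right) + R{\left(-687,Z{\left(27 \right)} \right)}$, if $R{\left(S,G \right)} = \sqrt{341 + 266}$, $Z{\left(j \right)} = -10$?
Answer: $-23468 + \sqrt{607} \approx -23443.0$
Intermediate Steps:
$R{\left(S,G \right)} = \sqrt{607}$
$\left(-22475 - 993\right) + R{\left(-687,Z{\left(27 \right)} \right)} = \left(-22475 - 993\right) + \sqrt{607} = -23468 + \sqrt{607}$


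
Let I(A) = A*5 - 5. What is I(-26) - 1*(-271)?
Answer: 136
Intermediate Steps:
I(A) = -5 + 5*A (I(A) = 5*A - 5 = -5 + 5*A)
I(-26) - 1*(-271) = (-5 + 5*(-26)) - 1*(-271) = (-5 - 130) + 271 = -135 + 271 = 136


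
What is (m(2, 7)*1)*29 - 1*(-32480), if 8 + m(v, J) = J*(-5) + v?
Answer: 31291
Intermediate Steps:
m(v, J) = -8 + v - 5*J (m(v, J) = -8 + (J*(-5) + v) = -8 + (-5*J + v) = -8 + (v - 5*J) = -8 + v - 5*J)
(m(2, 7)*1)*29 - 1*(-32480) = ((-8 + 2 - 5*7)*1)*29 - 1*(-32480) = ((-8 + 2 - 35)*1)*29 + 32480 = -41*1*29 + 32480 = -41*29 + 32480 = -1189 + 32480 = 31291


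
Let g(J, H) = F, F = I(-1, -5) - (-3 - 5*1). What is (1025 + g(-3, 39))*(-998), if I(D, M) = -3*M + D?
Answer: -1044906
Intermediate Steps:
I(D, M) = D - 3*M
F = 22 (F = (-1 - 3*(-5)) - (-3 - 5*1) = (-1 + 15) - (-3 - 5) = 14 - 1*(-8) = 14 + 8 = 22)
g(J, H) = 22
(1025 + g(-3, 39))*(-998) = (1025 + 22)*(-998) = 1047*(-998) = -1044906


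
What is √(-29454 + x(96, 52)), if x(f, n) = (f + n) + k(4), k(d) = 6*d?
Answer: 121*I*√2 ≈ 171.12*I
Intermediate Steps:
x(f, n) = 24 + f + n (x(f, n) = (f + n) + 6*4 = (f + n) + 24 = 24 + f + n)
√(-29454 + x(96, 52)) = √(-29454 + (24 + 96 + 52)) = √(-29454 + 172) = √(-29282) = 121*I*√2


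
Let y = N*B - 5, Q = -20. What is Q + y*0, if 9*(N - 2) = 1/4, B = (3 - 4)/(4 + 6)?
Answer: -20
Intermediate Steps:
B = -⅒ (B = -1/10 = -1*⅒ = -⅒ ≈ -0.10000)
N = 73/36 (N = 2 + (⅑)/4 = 2 + (⅑)*(¼) = 2 + 1/36 = 73/36 ≈ 2.0278)
y = -1873/360 (y = (73/36)*(-⅒) - 5 = -73/360 - 5 = -1873/360 ≈ -5.2028)
Q + y*0 = -20 - 1873/360*0 = -20 + 0 = -20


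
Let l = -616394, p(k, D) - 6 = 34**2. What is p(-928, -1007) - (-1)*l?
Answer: -615232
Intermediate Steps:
p(k, D) = 1162 (p(k, D) = 6 + 34**2 = 6 + 1156 = 1162)
p(-928, -1007) - (-1)*l = 1162 - (-1)*(-616394) = 1162 - 1*616394 = 1162 - 616394 = -615232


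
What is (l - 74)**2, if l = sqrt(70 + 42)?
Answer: 5588 - 592*sqrt(7) ≈ 4021.7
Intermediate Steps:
l = 4*sqrt(7) (l = sqrt(112) = 4*sqrt(7) ≈ 10.583)
(l - 74)**2 = (4*sqrt(7) - 74)**2 = (-74 + 4*sqrt(7))**2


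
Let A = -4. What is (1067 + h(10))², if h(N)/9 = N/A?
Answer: 4363921/4 ≈ 1.0910e+6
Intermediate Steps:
h(N) = -9*N/4 (h(N) = 9*(N/(-4)) = 9*(N*(-¼)) = 9*(-N/4) = -9*N/4)
(1067 + h(10))² = (1067 - 9/4*10)² = (1067 - 45/2)² = (2089/2)² = 4363921/4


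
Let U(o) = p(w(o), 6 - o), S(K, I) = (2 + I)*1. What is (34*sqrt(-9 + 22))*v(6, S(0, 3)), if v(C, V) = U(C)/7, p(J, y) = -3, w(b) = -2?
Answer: -102*sqrt(13)/7 ≈ -52.538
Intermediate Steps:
S(K, I) = 2 + I
U(o) = -3
v(C, V) = -3/7
(34*sqrt(-9 + 22))*v(6, S(0, 3)) = (34*sqrt(-9 + 22))*(-3/7) = (34*sqrt(13))*(-3/7) = -102*sqrt(13)/7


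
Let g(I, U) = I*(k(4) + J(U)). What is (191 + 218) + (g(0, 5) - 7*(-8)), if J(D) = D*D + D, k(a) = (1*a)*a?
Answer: 465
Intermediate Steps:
k(a) = a² (k(a) = a*a = a²)
J(D) = D + D² (J(D) = D² + D = D + D²)
g(I, U) = I*(16 + U*(1 + U)) (g(I, U) = I*(4² + U*(1 + U)) = I*(16 + U*(1 + U)))
(191 + 218) + (g(0, 5) - 7*(-8)) = (191 + 218) + (0*(16 + 5*(1 + 5)) - 7*(-8)) = 409 + (0*(16 + 5*6) + 56) = 409 + (0*(16 + 30) + 56) = 409 + (0*46 + 56) = 409 + (0 + 56) = 409 + 56 = 465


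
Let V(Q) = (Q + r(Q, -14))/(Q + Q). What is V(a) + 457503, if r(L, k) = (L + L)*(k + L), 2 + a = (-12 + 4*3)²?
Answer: 914975/2 ≈ 4.5749e+5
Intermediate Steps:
a = -2 (a = -2 + (-12 + 4*3)² = -2 + (-12 + 12)² = -2 + 0² = -2 + 0 = -2)
r(L, k) = 2*L*(L + k) (r(L, k) = (2*L)*(L + k) = 2*L*(L + k))
V(Q) = (Q + 2*Q*(-14 + Q))/(2*Q) (V(Q) = (Q + 2*Q*(Q - 14))/(Q + Q) = (Q + 2*Q*(-14 + Q))/((2*Q)) = (Q + 2*Q*(-14 + Q))*(1/(2*Q)) = (Q + 2*Q*(-14 + Q))/(2*Q))
V(a) + 457503 = (-27/2 - 2) + 457503 = -31/2 + 457503 = 914975/2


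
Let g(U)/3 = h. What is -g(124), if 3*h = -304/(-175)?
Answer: -304/175 ≈ -1.7371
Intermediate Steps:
h = 304/525 (h = (-304/(-175))/3 = (-304*(-1/175))/3 = (⅓)*(304/175) = 304/525 ≈ 0.57905)
g(U) = 304/175 (g(U) = 3*(304/525) = 304/175)
-g(124) = -1*304/175 = -304/175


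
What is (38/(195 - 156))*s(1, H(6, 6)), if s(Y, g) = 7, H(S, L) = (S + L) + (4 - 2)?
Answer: 266/39 ≈ 6.8205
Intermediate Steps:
H(S, L) = 2 + L + S (H(S, L) = (L + S) + 2 = 2 + L + S)
(38/(195 - 156))*s(1, H(6, 6)) = (38/(195 - 156))*7 = (38/39)*7 = 266/39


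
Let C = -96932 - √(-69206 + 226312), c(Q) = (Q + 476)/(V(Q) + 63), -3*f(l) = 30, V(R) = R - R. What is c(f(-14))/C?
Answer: -22585156/295963148817 + 233*√157106/295963148817 ≈ -7.5999e-5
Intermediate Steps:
V(R) = 0
f(l) = -10 (f(l) = -⅓*30 = -10)
c(Q) = 68/9 + Q/63 (c(Q) = (Q + 476)/(0 + 63) = (476 + Q)/63 = (476 + Q)*(1/63) = 68/9 + Q/63)
C = -96932 - √157106 ≈ -97328.
c(f(-14))/C = (68/9 + (1/63)*(-10))/(-96932 - √157106) = (68/9 - 10/63)/(-96932 - √157106) = 466/(63*(-96932 - √157106))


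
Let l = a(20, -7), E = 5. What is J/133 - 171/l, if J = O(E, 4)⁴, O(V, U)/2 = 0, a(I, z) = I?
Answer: -171/20 ≈ -8.5500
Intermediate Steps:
l = 20
O(V, U) = 0 (O(V, U) = 2*0 = 0)
J = 0 (J = 0⁴ = 0)
J/133 - 171/l = 0/133 - 171/20 = 0*(1/133) - 171*1/20 = 0 - 171/20 = -171/20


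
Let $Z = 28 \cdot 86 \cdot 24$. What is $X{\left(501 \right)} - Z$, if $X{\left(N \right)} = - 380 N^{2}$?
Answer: $-95438172$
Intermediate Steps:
$Z = 57792$ ($Z = 2408 \cdot 24 = 57792$)
$X{\left(501 \right)} - Z = - 380 \cdot 501^{2} - 57792 = \left(-380\right) 251001 - 57792 = -95380380 - 57792 = -95438172$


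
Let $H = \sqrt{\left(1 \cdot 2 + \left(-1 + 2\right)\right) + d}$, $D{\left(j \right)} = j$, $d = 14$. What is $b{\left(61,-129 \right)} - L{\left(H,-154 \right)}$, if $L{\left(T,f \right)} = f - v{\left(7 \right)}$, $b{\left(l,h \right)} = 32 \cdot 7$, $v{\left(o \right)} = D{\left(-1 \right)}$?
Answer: $377$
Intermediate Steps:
$H = \sqrt{17}$ ($H = \sqrt{\left(1 \cdot 2 + \left(-1 + 2\right)\right) + 14} = \sqrt{\left(2 + 1\right) + 14} = \sqrt{3 + 14} = \sqrt{17} \approx 4.1231$)
$v{\left(o \right)} = -1$
$b{\left(l,h \right)} = 224$
$L{\left(T,f \right)} = 1 + f$ ($L{\left(T,f \right)} = f - -1 = f + 1 = 1 + f$)
$b{\left(61,-129 \right)} - L{\left(H,-154 \right)} = 224 - \left(1 - 154\right) = 224 - -153 = 224 + 153 = 377$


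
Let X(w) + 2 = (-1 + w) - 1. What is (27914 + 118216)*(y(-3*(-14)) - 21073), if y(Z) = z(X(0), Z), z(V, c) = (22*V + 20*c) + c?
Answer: -2963370270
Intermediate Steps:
X(w) = -4 + w (X(w) = -2 + ((-1 + w) - 1) = -2 + (-2 + w) = -4 + w)
z(V, c) = 21*c + 22*V (z(V, c) = (20*c + 22*V) + c = 21*c + 22*V)
y(Z) = -88 + 21*Z (y(Z) = 21*Z + 22*(-4 + 0) = 21*Z + 22*(-4) = 21*Z - 88 = -88 + 21*Z)
(27914 + 118216)*(y(-3*(-14)) - 21073) = (27914 + 118216)*((-88 + 21*(-3*(-14))) - 21073) = 146130*((-88 + 21*42) - 21073) = 146130*((-88 + 882) - 21073) = 146130*(794 - 21073) = 146130*(-20279) = -2963370270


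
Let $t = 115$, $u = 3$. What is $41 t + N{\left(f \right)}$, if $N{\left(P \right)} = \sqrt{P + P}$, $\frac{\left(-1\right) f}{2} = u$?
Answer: $4715 + 2 i \sqrt{3} \approx 4715.0 + 3.4641 i$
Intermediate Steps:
$f = -6$ ($f = \left(-2\right) 3 = -6$)
$N{\left(P \right)} = \sqrt{2} \sqrt{P}$ ($N{\left(P \right)} = \sqrt{2 P} = \sqrt{2} \sqrt{P}$)
$41 t + N{\left(f \right)} = 41 \cdot 115 + \sqrt{2} \sqrt{-6} = 4715 + \sqrt{2} i \sqrt{6} = 4715 + 2 i \sqrt{3}$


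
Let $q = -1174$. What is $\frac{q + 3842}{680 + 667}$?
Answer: $\frac{2668}{1347} \approx 1.9807$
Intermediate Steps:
$\frac{q + 3842}{680 + 667} = \frac{-1174 + 3842}{680 + 667} = \frac{2668}{1347}$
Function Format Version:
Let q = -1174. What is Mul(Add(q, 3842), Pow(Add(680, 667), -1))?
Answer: Rational(2668, 1347) ≈ 1.9807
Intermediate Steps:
Mul(Add(q, 3842), Pow(Add(680, 667), -1)) = Mul(Add(-1174, 3842), Pow(Add(680, 667), -1)) = Mul(2668, Pow(1347, -1)) = Mul(2668, Rational(1, 1347)) = Rational(2668, 1347)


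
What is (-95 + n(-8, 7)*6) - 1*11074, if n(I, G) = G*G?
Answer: -10875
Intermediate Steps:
n(I, G) = G²
(-95 + n(-8, 7)*6) - 1*11074 = (-95 + 7²*6) - 1*11074 = (-95 + 49*6) - 11074 = (-95 + 294) - 11074 = 199 - 11074 = -10875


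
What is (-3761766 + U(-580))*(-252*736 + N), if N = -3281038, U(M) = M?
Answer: 13042210032460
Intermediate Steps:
(-3761766 + U(-580))*(-252*736 + N) = (-3761766 - 580)*(-252*736 - 3281038) = -3762346*(-185472 - 3281038) = -3762346*(-3466510) = 13042210032460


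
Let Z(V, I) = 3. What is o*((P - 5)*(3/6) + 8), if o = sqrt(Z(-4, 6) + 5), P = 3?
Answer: 14*sqrt(2) ≈ 19.799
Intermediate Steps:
o = 2*sqrt(2) (o = sqrt(3 + 5) = sqrt(8) = 2*sqrt(2) ≈ 2.8284)
o*((P - 5)*(3/6) + 8) = (2*sqrt(2))*((3 - 5)*(3/6) + 8) = (2*sqrt(2))*(-6/6 + 8) = (2*sqrt(2))*(-2*1/2 + 8) = (2*sqrt(2))*(-1 + 8) = (2*sqrt(2))*7 = 14*sqrt(2)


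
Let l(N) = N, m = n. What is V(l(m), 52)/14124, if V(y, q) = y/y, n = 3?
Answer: 1/14124 ≈ 7.0801e-5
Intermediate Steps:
m = 3
V(y, q) = 1
V(l(m), 52)/14124 = 1/14124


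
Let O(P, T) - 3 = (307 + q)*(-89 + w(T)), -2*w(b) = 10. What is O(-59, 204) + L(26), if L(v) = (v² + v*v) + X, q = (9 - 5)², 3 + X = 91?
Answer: -28919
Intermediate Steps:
X = 88 (X = -3 + 91 = 88)
w(b) = -5 (w(b) = -½*10 = -5)
q = 16 (q = 4² = 16)
L(v) = 88 + 2*v² (L(v) = (v² + v*v) + 88 = (v² + v²) + 88 = 2*v² + 88 = 88 + 2*v²)
O(P, T) = -30359 (O(P, T) = 3 + (307 + 16)*(-89 - 5) = 3 + 323*(-94) = 3 - 30362 = -30359)
O(-59, 204) + L(26) = -30359 + (88 + 2*26²) = -30359 + (88 + 2*676) = -30359 + (88 + 1352) = -30359 + 1440 = -28919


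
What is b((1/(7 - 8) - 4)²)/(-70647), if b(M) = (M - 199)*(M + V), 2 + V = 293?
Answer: 18328/23549 ≈ 0.77829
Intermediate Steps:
V = 291 (V = -2 + 293 = 291)
b(M) = (-199 + M)*(291 + M) (b(M) = (M - 199)*(M + 291) = (-199 + M)*(291 + M))
b((1/(7 - 8) - 4)²)/(-70647) = (-57909 + ((1/(7 - 8) - 4)²)² + 92*(1/(7 - 8) - 4)²)/(-70647) = (-57909 + ((1/(-1) - 4)²)² + 92*(1/(-1) - 4)²)*(-1/70647) = (-57909 + ((-1 - 4)²)² + 92*(-1 - 4)²)*(-1/70647) = (-57909 + ((-5)²)² + 92*(-5)²)*(-1/70647) = (-57909 + 25² + 92*25)*(-1/70647) = (-57909 + 625 + 2300)*(-1/70647) = -54984*(-1/70647) = 18328/23549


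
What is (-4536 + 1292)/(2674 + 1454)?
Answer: -811/1032 ≈ -0.78585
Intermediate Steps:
(-4536 + 1292)/(2674 + 1454) = -3244/4128 = -3244*1/4128 = -811/1032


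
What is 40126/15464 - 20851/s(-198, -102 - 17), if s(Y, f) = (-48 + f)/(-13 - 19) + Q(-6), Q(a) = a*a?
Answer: -5132574727/10198508 ≈ -503.27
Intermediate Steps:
Q(a) = a²
s(Y, f) = 75/2 - f/32 (s(Y, f) = (-48 + f)/(-13 - 19) + (-6)² = (-48 + f)/(-32) + 36 = (-48 + f)*(-1/32) + 36 = (3/2 - f/32) + 36 = 75/2 - f/32)
40126/15464 - 20851/s(-198, -102 - 17) = 40126/15464 - 20851/(75/2 - (-102 - 17)/32) = 40126*(1/15464) - 20851/(75/2 - 1/32*(-119)) = 20063/7732 - 20851/(75/2 + 119/32) = 20063/7732 - 20851/1319/32 = 20063/7732 - 20851*32/1319 = 20063/7732 - 667232/1319 = -5132574727/10198508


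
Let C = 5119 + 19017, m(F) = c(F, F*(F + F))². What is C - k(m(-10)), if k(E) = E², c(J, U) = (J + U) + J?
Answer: -1049735864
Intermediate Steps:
c(J, U) = U + 2*J
m(F) = (2*F + 2*F²)² (m(F) = (F*(F + F) + 2*F)² = (F*(2*F) + 2*F)² = (2*F² + 2*F)² = (2*F + 2*F²)²)
C = 24136
C - k(m(-10)) = 24136 - (4*(-10)²*(1 - 10)²)² = 24136 - (4*100*(-9)²)² = 24136 - (4*100*81)² = 24136 - 1*32400² = 24136 - 1*1049760000 = 24136 - 1049760000 = -1049735864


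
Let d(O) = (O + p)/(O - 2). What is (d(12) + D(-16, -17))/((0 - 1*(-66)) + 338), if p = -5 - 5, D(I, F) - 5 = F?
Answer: -59/2020 ≈ -0.029208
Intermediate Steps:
D(I, F) = 5 + F
p = -10
d(O) = (-10 + O)/(-2 + O) (d(O) = (O - 10)/(O - 2) = (-10 + O)/(-2 + O))
(d(12) + D(-16, -17))/((0 - 1*(-66)) + 338) = ((-10 + 12)/(-2 + 12) + (5 - 17))/((0 - 1*(-66)) + 338) = (2/10 - 12)/((0 + 66) + 338) = ((1/10)*2 - 12)/(66 + 338) = (1/5 - 12)/404 = -59/5*1/404 = -59/2020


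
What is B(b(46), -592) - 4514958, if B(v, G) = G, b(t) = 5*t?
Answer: -4515550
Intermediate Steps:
B(b(46), -592) - 4514958 = -592 - 4514958 = -4515550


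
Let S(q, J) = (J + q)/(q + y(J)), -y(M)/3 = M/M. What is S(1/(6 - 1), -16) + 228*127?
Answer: 405463/14 ≈ 28962.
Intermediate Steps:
y(M) = -3 (y(M) = -3*M/M = -3*1 = -3)
S(q, J) = (J + q)/(-3 + q) (S(q, J) = (J + q)/(q - 3) = (J + q)/(-3 + q))
S(1/(6 - 1), -16) + 228*127 = (-16 + 1/(6 - 1))/(-3 + 1/(6 - 1)) + 228*127 = (-16 + 1/5)/(-3 + 1/5) + 28956 = (-16 + ⅕)/(-3 + ⅕) + 28956 = -79/5/(-14/5) + 28956 = -5/14*(-79/5) + 28956 = 79/14 + 28956 = 405463/14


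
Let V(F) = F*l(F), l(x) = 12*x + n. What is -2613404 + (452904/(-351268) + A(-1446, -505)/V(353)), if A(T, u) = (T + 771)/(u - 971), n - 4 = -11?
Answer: -56187744771250458517/21499820559956 ≈ -2.6134e+6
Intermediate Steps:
n = -7 (n = 4 - 11 = -7)
l(x) = -7 + 12*x (l(x) = 12*x - 7 = -7 + 12*x)
A(T, u) = (771 + T)/(-971 + u)
V(F) = F*(-7 + 12*F)
-2613404 + (452904/(-351268) + A(-1446, -505)/V(353)) = -2613404 + (452904/(-351268) + ((771 - 1446)/(-971 - 505))/((353*(-7 + 12*353)))) = -2613404 + (452904*(-1/351268) + (-675/(-1476))/((353*(-7 + 4236)))) = -2613404 + (-113226/87817 + (-1/1476*(-675))/((353*4229))) = -2613404 + (-113226/87817 + (75/164)/1492837) = -2613404 + (-113226/87817 + (75/164)*(1/1492837)) = -2613404 + (-113226/87817 + 75/244825268) = -2613404 - 27720579208293/21499820559956 = -56187744771250458517/21499820559956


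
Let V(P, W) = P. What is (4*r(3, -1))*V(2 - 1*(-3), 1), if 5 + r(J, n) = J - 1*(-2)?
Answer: 0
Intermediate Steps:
r(J, n) = -3 + J (r(J, n) = -5 + (J - 1*(-2)) = -5 + (J + 2) = -5 + (2 + J) = -3 + J)
(4*r(3, -1))*V(2 - 1*(-3), 1) = (4*(-3 + 3))*(2 - 1*(-3)) = (4*0)*(2 + 3) = 0*5 = 0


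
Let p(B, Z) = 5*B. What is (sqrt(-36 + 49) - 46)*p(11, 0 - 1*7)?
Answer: -2530 + 55*sqrt(13) ≈ -2331.7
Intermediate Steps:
(sqrt(-36 + 49) - 46)*p(11, 0 - 1*7) = (sqrt(-36 + 49) - 46)*(5*11) = (sqrt(13) - 46)*55 = (-46 + sqrt(13))*55 = -2530 + 55*sqrt(13)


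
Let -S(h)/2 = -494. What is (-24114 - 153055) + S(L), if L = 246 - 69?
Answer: -176181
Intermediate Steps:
L = 177
S(h) = 988 (S(h) = -2*(-494) = 988)
(-24114 - 153055) + S(L) = (-24114 - 153055) + 988 = -177169 + 988 = -176181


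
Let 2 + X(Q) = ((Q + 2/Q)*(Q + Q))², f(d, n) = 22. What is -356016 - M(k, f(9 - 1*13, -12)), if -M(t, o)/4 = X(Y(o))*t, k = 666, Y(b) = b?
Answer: 2516543232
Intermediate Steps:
X(Q) = -2 + 4*Q²*(Q + 2/Q)² (X(Q) = -2 + ((Q + 2/Q)*(Q + Q))² = -2 + ((Q + 2/Q)*(2*Q))² = -2 + (2*Q*(Q + 2/Q))² = -2 + 4*Q²*(Q + 2/Q)²)
M(t, o) = -4*t*(-2 + 4*(2 + o²)²) (M(t, o) = -4*(-2 + 4*(2 + o²)²)*t = -4*t*(-2 + 4*(2 + o²)²))
-356016 - M(k, f(9 - 1*13, -12)) = -356016 - (8*666 - 16*666*(2 + 22²)²) = -356016 - (5328 - 16*666*(2 + 484)²) = -356016 - (5328 - 16*666*486²) = -356016 - (5328 - 16*666*236196) = -356016 - (5328 - 2516904576) = -356016 - 1*(-2516899248) = -356016 + 2516899248 = 2516543232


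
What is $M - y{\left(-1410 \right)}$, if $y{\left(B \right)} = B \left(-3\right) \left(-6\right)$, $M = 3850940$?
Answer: $3876320$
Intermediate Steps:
$y{\left(B \right)} = 18 B$ ($y{\left(B \right)} = - 3 B \left(-6\right) = 18 B$)
$M - y{\left(-1410 \right)} = 3850940 - 18 \left(-1410\right) = 3850940 - -25380 = 3850940 + 25380 = 3876320$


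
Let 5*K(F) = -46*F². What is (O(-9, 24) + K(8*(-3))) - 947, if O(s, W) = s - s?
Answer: -31231/5 ≈ -6246.2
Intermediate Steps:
O(s, W) = 0
K(F) = -46*F²/5 (K(F) = (-46*F²)/5 = -46*F²/5)
(O(-9, 24) + K(8*(-3))) - 947 = (0 - 46*(8*(-3))²/5) - 947 = (0 - 46/5*(-24)²) - 947 = (0 - 46/5*576) - 947 = (0 - 26496/5) - 947 = -26496/5 - 947 = -31231/5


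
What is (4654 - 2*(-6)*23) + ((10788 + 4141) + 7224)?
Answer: 27083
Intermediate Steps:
(4654 - 2*(-6)*23) + ((10788 + 4141) + 7224) = (4654 + 12*23) + (14929 + 7224) = (4654 + 276) + 22153 = 4930 + 22153 = 27083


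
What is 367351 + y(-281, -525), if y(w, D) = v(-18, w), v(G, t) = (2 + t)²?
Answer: 445192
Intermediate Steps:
y(w, D) = (2 + w)²
367351 + y(-281, -525) = 367351 + (2 - 281)² = 367351 + (-279)² = 367351 + 77841 = 445192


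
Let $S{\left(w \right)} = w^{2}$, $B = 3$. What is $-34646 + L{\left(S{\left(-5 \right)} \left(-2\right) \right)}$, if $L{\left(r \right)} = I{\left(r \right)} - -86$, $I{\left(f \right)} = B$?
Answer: $-34557$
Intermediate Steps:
$I{\left(f \right)} = 3$
$L{\left(r \right)} = 89$ ($L{\left(r \right)} = 3 - -86 = 3 + 86 = 89$)
$-34646 + L{\left(S{\left(-5 \right)} \left(-2\right) \right)} = -34646 + 89 = -34557$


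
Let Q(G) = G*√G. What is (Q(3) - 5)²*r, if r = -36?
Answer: -1872 + 1080*√3 ≈ -1.3851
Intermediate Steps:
Q(G) = G^(3/2)
(Q(3) - 5)²*r = (3^(3/2) - 5)²*(-36) = (3*√3 - 5)²*(-36) = (-5 + 3*√3)²*(-36) = -36*(-5 + 3*√3)²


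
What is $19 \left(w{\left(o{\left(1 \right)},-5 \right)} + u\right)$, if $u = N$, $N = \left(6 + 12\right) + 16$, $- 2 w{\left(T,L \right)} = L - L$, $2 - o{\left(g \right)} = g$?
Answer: $646$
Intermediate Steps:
$o{\left(g \right)} = 2 - g$
$w{\left(T,L \right)} = 0$ ($w{\left(T,L \right)} = - \frac{L - L}{2} = \left(- \frac{1}{2}\right) 0 = 0$)
$N = 34$ ($N = 18 + 16 = 34$)
$u = 34$
$19 \left(w{\left(o{\left(1 \right)},-5 \right)} + u\right) = 19 \left(0 + 34\right) = 19 \cdot 34 = 646$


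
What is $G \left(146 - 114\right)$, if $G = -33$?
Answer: $-1056$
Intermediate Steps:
$G \left(146 - 114\right) = - 33 \left(146 - 114\right) = \left(-33\right) 32 = -1056$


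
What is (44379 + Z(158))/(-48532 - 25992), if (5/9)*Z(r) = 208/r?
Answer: -17530641/29436980 ≈ -0.59553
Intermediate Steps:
Z(r) = 1872/(5*r) (Z(r) = 9*(208/r)/5 = 1872/(5*r))
(44379 + Z(158))/(-48532 - 25992) = (44379 + (1872/5)/158)/(-48532 - 25992) = (44379 + (1872/5)*(1/158))/(-74524) = (44379 + 936/395)*(-1/74524) = (17530641/395)*(-1/74524) = -17530641/29436980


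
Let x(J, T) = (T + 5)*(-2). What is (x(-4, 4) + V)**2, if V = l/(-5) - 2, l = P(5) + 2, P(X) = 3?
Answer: 441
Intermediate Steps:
l = 5 (l = 3 + 2 = 5)
x(J, T) = -10 - 2*T (x(J, T) = (5 + T)*(-2) = -10 - 2*T)
V = -3 (V = 5/(-5) - 2 = 5*(-1/5) - 2 = -1 - 2 = -3)
(x(-4, 4) + V)**2 = ((-10 - 2*4) - 3)**2 = ((-10 - 8) - 3)**2 = (-18 - 3)**2 = (-21)**2 = 441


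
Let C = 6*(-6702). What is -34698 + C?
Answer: -74910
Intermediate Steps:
C = -40212
-34698 + C = -34698 - 40212 = -74910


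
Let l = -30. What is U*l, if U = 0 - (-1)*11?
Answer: -330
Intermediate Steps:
U = 11 (U = 0 - 1*(-11) = 0 + 11 = 11)
U*l = 11*(-30) = -330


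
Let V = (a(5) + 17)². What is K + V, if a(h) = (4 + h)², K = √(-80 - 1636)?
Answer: 9604 + 2*I*√429 ≈ 9604.0 + 41.425*I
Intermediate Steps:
K = 2*I*√429 (K = √(-1716) = 2*I*√429 ≈ 41.425*I)
V = 9604 (V = ((4 + 5)² + 17)² = (9² + 17)² = (81 + 17)² = 98² = 9604)
K + V = 2*I*√429 + 9604 = 9604 + 2*I*√429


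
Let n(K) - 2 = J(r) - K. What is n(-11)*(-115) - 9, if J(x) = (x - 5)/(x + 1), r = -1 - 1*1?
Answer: -2309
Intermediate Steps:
r = -2 (r = -1 - 1 = -2)
J(x) = (-5 + x)/(1 + x)
n(K) = 9 - K (n(K) = 2 + ((-5 - 2)/(1 - 2) - K) = 2 + (-7/(-1) - K) = 2 + (-1*(-7) - K) = 2 + (7 - K) = 9 - K)
n(-11)*(-115) - 9 = (9 - 1*(-11))*(-115) - 9 = (9 + 11)*(-115) - 9 = 20*(-115) - 9 = -2300 - 9 = -2309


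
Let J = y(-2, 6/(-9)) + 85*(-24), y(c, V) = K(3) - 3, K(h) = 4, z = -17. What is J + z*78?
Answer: -3365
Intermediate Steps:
y(c, V) = 1 (y(c, V) = 4 - 3 = 1)
J = -2039 (J = 1 + 85*(-24) = 1 - 2040 = -2039)
J + z*78 = -2039 - 17*78 = -2039 - 1326 = -3365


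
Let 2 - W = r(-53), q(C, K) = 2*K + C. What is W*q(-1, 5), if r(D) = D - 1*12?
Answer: 603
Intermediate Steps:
q(C, K) = C + 2*K
r(D) = -12 + D (r(D) = D - 12 = -12 + D)
W = 67 (W = 2 - (-12 - 53) = 2 - 1*(-65) = 2 + 65 = 67)
W*q(-1, 5) = 67*(-1 + 2*5) = 67*(-1 + 10) = 67*9 = 603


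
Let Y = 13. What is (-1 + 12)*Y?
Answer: 143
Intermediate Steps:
(-1 + 12)*Y = (-1 + 12)*13 = 11*13 = 143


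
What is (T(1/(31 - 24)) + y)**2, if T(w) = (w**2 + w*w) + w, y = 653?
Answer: 1024384036/2401 ≈ 4.2665e+5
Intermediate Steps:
T(w) = w + 2*w**2 (T(w) = (w**2 + w**2) + w = 2*w**2 + w = w + 2*w**2)
(T(1/(31 - 24)) + y)**2 = ((1 + 2/(31 - 24))/(31 - 24) + 653)**2 = ((1 + 2/7)/7 + 653)**2 = ((1/7)*(9/7) + 653)**2 = (9/49 + 653)**2 = (32006/49)**2 = 1024384036/2401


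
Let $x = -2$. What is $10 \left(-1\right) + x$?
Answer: $-12$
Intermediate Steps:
$10 \left(-1\right) + x = 10 \left(-1\right) - 2 = -10 - 2 = -12$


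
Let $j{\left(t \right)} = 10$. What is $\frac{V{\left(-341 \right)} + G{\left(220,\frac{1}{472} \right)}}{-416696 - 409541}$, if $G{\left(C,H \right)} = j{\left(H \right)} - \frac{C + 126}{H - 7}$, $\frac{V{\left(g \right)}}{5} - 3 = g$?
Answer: $\frac{5385728}{2729060811} \approx 0.0019735$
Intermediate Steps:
$V{\left(g \right)} = 15 + 5 g$
$G{\left(C,H \right)} = 10 - \frac{126 + C}{-7 + H}$ ($G{\left(C,H \right)} = 10 - \frac{C + 126}{H - 7} = 10 - \frac{126 + C}{-7 + H}$)
$\frac{V{\left(-341 \right)} + G{\left(220,\frac{1}{472} \right)}}{-416696 - 409541} = \frac{\left(15 + 5 \left(-341\right)\right) + \frac{-196 - 220 + \frac{10}{472}}{-7 + \frac{1}{472}}}{-416696 - 409541} = \frac{\left(15 - 1705\right) + \frac{-196 - 220 + 10 \cdot \frac{1}{472}}{-7 + \frac{1}{472}}}{-826237} = \left(-1690 + \frac{-196 - 220 + \frac{5}{236}}{- \frac{3303}{472}}\right) \left(- \frac{1}{826237}\right) = \left(-1690 - - \frac{196342}{3303}\right) \left(- \frac{1}{826237}\right) = \left(-1690 + \frac{196342}{3303}\right) \left(- \frac{1}{826237}\right) = \left(- \frac{5385728}{3303}\right) \left(- \frac{1}{826237}\right) = \frac{5385728}{2729060811}$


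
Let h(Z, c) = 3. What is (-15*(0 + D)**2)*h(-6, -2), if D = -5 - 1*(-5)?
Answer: 0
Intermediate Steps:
D = 0 (D = -5 + 5 = 0)
(-15*(0 + D)**2)*h(-6, -2) = -15*(0 + 0)**2*3 = -15*0**2*3 = -15*0*3 = 0*3 = 0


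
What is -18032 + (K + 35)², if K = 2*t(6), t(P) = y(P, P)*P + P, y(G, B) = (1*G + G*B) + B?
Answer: 370097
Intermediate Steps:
y(G, B) = B + G + B*G (y(G, B) = (G + B*G) + B = B + G + B*G)
t(P) = P + P*(P² + 2*P) (t(P) = (P + P + P*P)*P + P = (P + P + P²)*P + P = (P² + 2*P)*P + P = P*(P² + 2*P) + P = P + P*(P² + 2*P))
K = 588 (K = 2*(6*(1 + 6² + 2*6)) = 2*(6*(1 + 36 + 12)) = 2*(6*49) = 2*294 = 588)
-18032 + (K + 35)² = -18032 + (588 + 35)² = -18032 + 623² = -18032 + 388129 = 370097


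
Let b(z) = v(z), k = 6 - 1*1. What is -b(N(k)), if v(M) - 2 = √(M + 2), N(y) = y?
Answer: -2 - √7 ≈ -4.6458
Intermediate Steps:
k = 5 (k = 6 - 1 = 5)
v(M) = 2 + √(2 + M) (v(M) = 2 + √(M + 2) = 2 + √(2 + M))
b(z) = 2 + √(2 + z)
-b(N(k)) = -(2 + √(2 + 5)) = -(2 + √7) = -2 - √7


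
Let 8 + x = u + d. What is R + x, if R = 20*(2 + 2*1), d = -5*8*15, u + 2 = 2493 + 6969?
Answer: 8932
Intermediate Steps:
u = 9460 (u = -2 + (2493 + 6969) = -2 + 9462 = 9460)
d = -600 (d = -40*15 = -600)
x = 8852 (x = -8 + (9460 - 600) = -8 + 8860 = 8852)
R = 80 (R = 20*(2 + 2) = 20*4 = 80)
R + x = 80 + 8852 = 8932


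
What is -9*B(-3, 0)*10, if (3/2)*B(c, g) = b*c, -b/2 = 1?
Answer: -360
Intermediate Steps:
b = -2 (b = -2*1 = -2)
B(c, g) = -4*c/3 (B(c, g) = 2*(-2*c)/3 = -4*c/3)
-9*B(-3, 0)*10 = -(-12)*(-3)*10 = -9*4*10 = -36*10 = -360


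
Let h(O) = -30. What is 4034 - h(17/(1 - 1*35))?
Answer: 4064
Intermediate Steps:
4034 - h(17/(1 - 1*35)) = 4034 - 1*(-30) = 4034 + 30 = 4064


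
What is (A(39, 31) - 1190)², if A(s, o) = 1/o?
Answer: 1360798321/961 ≈ 1.4160e+6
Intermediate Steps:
(A(39, 31) - 1190)² = (1/31 - 1190)² = (-36889/31)² = 1360798321/961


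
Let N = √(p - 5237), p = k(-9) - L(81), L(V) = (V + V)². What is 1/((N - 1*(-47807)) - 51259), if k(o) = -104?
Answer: -3452/11947889 - I*√31585/11947889 ≈ -0.00028892 - 1.4875e-5*I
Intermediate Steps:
L(V) = 4*V² (L(V) = (2*V)² = 4*V²)
p = -26348 (p = -104 - 4*81² = -104 - 4*6561 = -104 - 1*26244 = -104 - 26244 = -26348)
N = I*√31585 (N = √(-26348 - 5237) = √(-31585) = I*√31585 ≈ 177.72*I)
1/((N - 1*(-47807)) - 51259) = 1/((I*√31585 - 1*(-47807)) - 51259) = 1/((I*√31585 + 47807) - 51259) = 1/((47807 + I*√31585) - 51259) = 1/(-3452 + I*√31585)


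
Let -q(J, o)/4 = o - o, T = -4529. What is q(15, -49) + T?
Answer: -4529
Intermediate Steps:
q(J, o) = 0 (q(J, o) = -4*(o - o) = -4*0 = 0)
q(15, -49) + T = 0 - 4529 = -4529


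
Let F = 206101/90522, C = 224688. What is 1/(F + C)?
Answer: 90522/20339413237 ≈ 4.4506e-6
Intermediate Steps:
F = 206101/90522 (F = 206101*(1/90522) = 206101/90522 ≈ 2.2768)
1/(F + C) = 1/(206101/90522 + 224688) = 1/(20339413237/90522) = 90522/20339413237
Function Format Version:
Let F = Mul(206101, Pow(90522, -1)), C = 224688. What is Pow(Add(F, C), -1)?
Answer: Rational(90522, 20339413237) ≈ 4.4506e-6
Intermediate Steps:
F = Rational(206101, 90522) (F = Mul(206101, Rational(1, 90522)) = Rational(206101, 90522) ≈ 2.2768)
Pow(Add(F, C), -1) = Pow(Add(Rational(206101, 90522), 224688), -1) = Pow(Rational(20339413237, 90522), -1) = Rational(90522, 20339413237)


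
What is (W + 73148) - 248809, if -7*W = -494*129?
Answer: -1165901/7 ≈ -1.6656e+5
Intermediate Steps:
W = 63726/7 (W = -(-494)*129/7 = -⅐*(-63726) = 63726/7 ≈ 9103.7)
(W + 73148) - 248809 = (63726/7 + 73148) - 248809 = 575762/7 - 248809 = -1165901/7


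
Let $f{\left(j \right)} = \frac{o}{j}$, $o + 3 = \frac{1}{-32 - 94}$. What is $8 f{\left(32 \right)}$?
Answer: $- \frac{379}{504} \approx -0.75198$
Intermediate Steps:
$o = - \frac{379}{126}$ ($o = -3 + \frac{1}{-32 - 94} = -3 + \frac{1}{-126} = -3 - \frac{1}{126} = - \frac{379}{126} \approx -3.0079$)
$f{\left(j \right)} = - \frac{379}{126 j}$
$8 f{\left(32 \right)} = 8 \left(- \frac{379}{126 \cdot 32}\right) = 8 \left(\left(- \frac{379}{126}\right) \frac{1}{32}\right) = 8 \left(- \frac{379}{4032}\right) = - \frac{379}{504}$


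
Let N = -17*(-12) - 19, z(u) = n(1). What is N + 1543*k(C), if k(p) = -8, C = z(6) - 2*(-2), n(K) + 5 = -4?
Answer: -12159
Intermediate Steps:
n(K) = -9 (n(K) = -5 - 4 = -9)
z(u) = -9
C = -5 (C = -9 - 2*(-2) = -9 + 4 = -5)
N = 185 (N = 204 - 19 = 185)
N + 1543*k(C) = 185 + 1543*(-8) = 185 - 12344 = -12159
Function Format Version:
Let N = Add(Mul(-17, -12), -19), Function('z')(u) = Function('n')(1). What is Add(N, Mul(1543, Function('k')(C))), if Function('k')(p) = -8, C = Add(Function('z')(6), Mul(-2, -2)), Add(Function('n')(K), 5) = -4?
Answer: -12159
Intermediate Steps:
Function('n')(K) = -9 (Function('n')(K) = Add(-5, -4) = -9)
Function('z')(u) = -9
C = -5 (C = Add(-9, Mul(-2, -2)) = Add(-9, 4) = -5)
N = 185 (N = Add(204, -19) = 185)
Add(N, Mul(1543, Function('k')(C))) = Add(185, Mul(1543, -8)) = Add(185, -12344) = -12159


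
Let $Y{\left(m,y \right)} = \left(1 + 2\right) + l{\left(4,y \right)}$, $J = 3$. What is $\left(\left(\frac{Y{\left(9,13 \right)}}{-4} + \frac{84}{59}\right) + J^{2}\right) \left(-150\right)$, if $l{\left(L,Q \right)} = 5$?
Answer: $- \frac{74550}{59} \approx -1263.6$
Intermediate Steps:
$Y{\left(m,y \right)} = 8$ ($Y{\left(m,y \right)} = \left(1 + 2\right) + 5 = 3 + 5 = 8$)
$\left(\left(\frac{Y{\left(9,13 \right)}}{-4} + \frac{84}{59}\right) + J^{2}\right) \left(-150\right) = \left(\left(\frac{8}{-4} + \frac{84}{59}\right) + 3^{2}\right) \left(-150\right) = \left(\left(8 \left(- \frac{1}{4}\right) + 84 \cdot \frac{1}{59}\right) + 9\right) \left(-150\right) = \left(\left(-2 + \frac{84}{59}\right) + 9\right) \left(-150\right) = \left(- \frac{34}{59} + 9\right) \left(-150\right) = \frac{497}{59} \left(-150\right) = - \frac{74550}{59}$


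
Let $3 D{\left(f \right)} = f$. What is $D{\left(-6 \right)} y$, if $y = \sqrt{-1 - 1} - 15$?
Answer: $30 - 2 i \sqrt{2} \approx 30.0 - 2.8284 i$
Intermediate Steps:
$D{\left(f \right)} = \frac{f}{3}$
$y = -15 + i \sqrt{2}$ ($y = \sqrt{-2} - 15 = i \sqrt{2} - 15 = -15 + i \sqrt{2} \approx -15.0 + 1.4142 i$)
$D{\left(-6 \right)} y = \frac{1}{3} \left(-6\right) \left(-15 + i \sqrt{2}\right) = - 2 \left(-15 + i \sqrt{2}\right) = 30 - 2 i \sqrt{2}$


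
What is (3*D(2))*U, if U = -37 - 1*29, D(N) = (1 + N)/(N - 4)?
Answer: 297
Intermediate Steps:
D(N) = (1 + N)/(-4 + N)
U = -66 (U = -37 - 29 = -66)
(3*D(2))*U = (3*((1 + 2)/(-4 + 2)))*(-66) = (3*(3/(-2)))*(-66) = (3*(-½*3))*(-66) = (3*(-3/2))*(-66) = -9/2*(-66) = 297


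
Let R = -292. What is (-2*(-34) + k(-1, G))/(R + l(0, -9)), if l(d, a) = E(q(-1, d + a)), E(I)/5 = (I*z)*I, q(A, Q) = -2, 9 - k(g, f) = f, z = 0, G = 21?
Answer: -14/73 ≈ -0.19178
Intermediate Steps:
k(g, f) = 9 - f
E(I) = 0 (E(I) = 5*((I*0)*I) = 5*(0*I) = 5*0 = 0)
l(d, a) = 0
(-2*(-34) + k(-1, G))/(R + l(0, -9)) = (-2*(-34) + (9 - 1*21))/(-292 + 0) = (68 + (9 - 21))/(-292) = (68 - 12)*(-1/292) = 56*(-1/292) = -14/73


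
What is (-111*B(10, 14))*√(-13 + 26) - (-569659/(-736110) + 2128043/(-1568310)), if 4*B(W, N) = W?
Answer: 11217863774/19240811235 - 555*√13/2 ≈ -999.96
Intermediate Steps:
B(W, N) = W/4
(-111*B(10, 14))*√(-13 + 26) - (-569659/(-736110) + 2128043/(-1568310)) = (-111*10/4)*√(-13 + 26) - (-569659/(-736110) + 2128043/(-1568310)) = (-111*5/2)*√13 - (-569659*(-1/736110) + 2128043*(-1/1568310)) = -555*√13/2 - (569659/736110 - 2128043/1568310) = -555*√13/2 - 1*(-11217863774/19240811235) = -555*√13/2 + 11217863774/19240811235 = 11217863774/19240811235 - 555*√13/2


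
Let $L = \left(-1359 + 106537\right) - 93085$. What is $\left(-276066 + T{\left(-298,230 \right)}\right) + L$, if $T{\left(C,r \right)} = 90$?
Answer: $-263883$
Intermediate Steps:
$L = 12093$ ($L = 105178 - 93085 = 12093$)
$\left(-276066 + T{\left(-298,230 \right)}\right) + L = \left(-276066 + 90\right) + 12093 = -275976 + 12093 = -263883$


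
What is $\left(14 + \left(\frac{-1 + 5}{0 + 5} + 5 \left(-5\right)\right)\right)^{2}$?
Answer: $\frac{2601}{25} \approx 104.04$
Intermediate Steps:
$\left(14 + \left(\frac{-1 + 5}{0 + 5} + 5 \left(-5\right)\right)\right)^{2} = \left(14 - \left(25 - \frac{4}{5}\right)\right)^{2} = \left(14 + \left(4 \cdot \frac{1}{5} - 25\right)\right)^{2} = \left(14 + \left(\frac{4}{5} - 25\right)\right)^{2} = \left(14 - \frac{121}{5}\right)^{2} = \left(- \frac{51}{5}\right)^{2} = \frac{2601}{25}$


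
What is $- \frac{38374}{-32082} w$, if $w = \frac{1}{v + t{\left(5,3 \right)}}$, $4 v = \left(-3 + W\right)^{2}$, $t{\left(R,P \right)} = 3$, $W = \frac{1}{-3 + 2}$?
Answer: $\frac{2741}{16041} \approx 0.17087$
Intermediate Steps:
$W = -1$ ($W = \frac{1}{-1} = -1$)
$v = 4$ ($v = \frac{\left(-3 - 1\right)^{2}}{4} = \frac{\left(-4\right)^{2}}{4} = \frac{1}{4} \cdot 16 = 4$)
$w = \frac{1}{7}$ ($w = \frac{1}{4 + 3} = \frac{1}{7} \approx 0.14286$)
$- \frac{38374}{-32082} w = - \frac{38374}{-32082} \cdot \frac{1}{7} = \left(-38374\right) \left(- \frac{1}{32082}\right) \frac{1}{7} = \frac{19187}{16041} \cdot \frac{1}{7} = \frac{2741}{16041}$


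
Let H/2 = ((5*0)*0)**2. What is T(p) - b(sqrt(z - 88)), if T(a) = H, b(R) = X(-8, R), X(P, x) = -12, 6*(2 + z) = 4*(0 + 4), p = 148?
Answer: 12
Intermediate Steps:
z = 2/3 (z = -2 + (4*(0 + 4))/6 = -2 + (4*4)/6 = -2 + (1/6)*16 = -2 + 8/3 = 2/3 ≈ 0.66667)
b(R) = -12
H = 0 (H = 2*((5*0)*0)**2 = 2*(0*0)**2 = 2*0**2 = 2*0 = 0)
T(a) = 0
T(p) - b(sqrt(z - 88)) = 0 - 1*(-12) = 0 + 12 = 12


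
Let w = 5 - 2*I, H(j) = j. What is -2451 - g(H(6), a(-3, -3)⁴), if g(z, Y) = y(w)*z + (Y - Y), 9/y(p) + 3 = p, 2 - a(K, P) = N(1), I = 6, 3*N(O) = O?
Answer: -12228/5 ≈ -2445.6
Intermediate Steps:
N(O) = O/3
a(K, P) = 5/3 (a(K, P) = 2 - 1/3 = 2 - 1*⅓ = 2 - ⅓ = 5/3)
w = -7 (w = 5 - 2*6 = 5 - 12 = -7)
y(p) = 9/(-3 + p)
g(z, Y) = -9*z/10 (g(z, Y) = (9/(-3 - 7))*z + (Y - Y) = (9/(-10))*z + 0 = (9*(-⅒))*z + 0 = -9*z/10 + 0 = -9*z/10)
-2451 - g(H(6), a(-3, -3)⁴) = -2451 - (-9)*6/10 = -2451 - 1*(-27/5) = -2451 + 27/5 = -12228/5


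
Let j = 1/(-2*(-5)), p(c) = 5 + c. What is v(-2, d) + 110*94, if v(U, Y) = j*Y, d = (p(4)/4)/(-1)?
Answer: 413591/40 ≈ 10340.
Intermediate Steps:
j = ⅒ (j = 1/10 = ⅒ ≈ 0.10000)
d = -9/4 (d = ((5 + 4)/4)/(-1) = (9*(¼))*(-1) = (9/4)*(-1) = -9/4 ≈ -2.2500)
v(U, Y) = Y/10
v(-2, d) + 110*94 = (⅒)*(-9/4) + 110*94 = -9/40 + 10340 = 413591/40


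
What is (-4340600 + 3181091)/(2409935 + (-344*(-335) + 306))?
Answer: -386503/841827 ≈ -0.45912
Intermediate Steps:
(-4340600 + 3181091)/(2409935 + (-344*(-335) + 306)) = -1159509/(2409935 + (115240 + 306)) = -1159509/(2409935 + 115546) = -1159509/2525481 = -1159509*1/2525481 = -386503/841827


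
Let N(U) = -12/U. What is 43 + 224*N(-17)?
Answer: 3419/17 ≈ 201.12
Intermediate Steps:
43 + 224*N(-17) = 43 + 224*(-12/(-17)) = 43 + 224*(-12*(-1/17)) = 43 + 224*(12/17) = 43 + 2688/17 = 3419/17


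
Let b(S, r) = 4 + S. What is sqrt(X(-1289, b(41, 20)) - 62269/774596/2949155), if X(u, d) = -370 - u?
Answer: 3*sqrt(72047977913579975913045)/26562833330 ≈ 30.315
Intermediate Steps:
sqrt(X(-1289, b(41, 20)) - 62269/774596/2949155) = sqrt((-370 - 1*(-1289)) - 62269/774596/2949155) = sqrt((-370 + 1289) - 62269*1/774596*(1/2949155)) = sqrt(919 - 62269/774596*1/2949155) = sqrt(919 - 62269/2284403666380) = sqrt(2099366969340951/2284403666380) = 3*sqrt(72047977913579975913045)/26562833330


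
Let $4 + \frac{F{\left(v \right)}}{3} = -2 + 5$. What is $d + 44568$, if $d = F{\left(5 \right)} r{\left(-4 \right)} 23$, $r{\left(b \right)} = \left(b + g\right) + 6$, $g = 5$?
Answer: $44085$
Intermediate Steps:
$F{\left(v \right)} = -3$ ($F{\left(v \right)} = -12 + 3 \left(-2 + 5\right) = -12 + 3 \cdot 3 = -12 + 9 = -3$)
$r{\left(b \right)} = 11 + b$ ($r{\left(b \right)} = \left(b + 5\right) + 6 = \left(5 + b\right) + 6 = 11 + b$)
$d = -483$ ($d = - 3 \left(11 - 4\right) 23 = \left(-3\right) 7 \cdot 23 = \left(-21\right) 23 = -483$)
$d + 44568 = -483 + 44568 = 44085$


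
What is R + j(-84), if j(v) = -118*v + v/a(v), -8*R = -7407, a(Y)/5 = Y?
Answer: 433523/40 ≈ 10838.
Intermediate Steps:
a(Y) = 5*Y
R = 7407/8 (R = -⅛*(-7407) = 7407/8 ≈ 925.88)
j(v) = ⅕ - 118*v (j(v) = -118*v + v/((5*v)) = -59*2*v + v*(1/(5*v)) = -59*2*v + ⅕ = -118*v + ⅕ = ⅕ - 118*v)
R + j(-84) = 7407/8 + (⅕ - 118*(-84)) = 7407/8 + (⅕ + 9912) = 7407/8 + 49561/5 = 433523/40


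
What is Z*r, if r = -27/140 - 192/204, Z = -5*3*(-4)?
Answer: -8097/119 ≈ -68.042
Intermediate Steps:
Z = 60 (Z = -15*(-4) = 60)
r = -2699/2380 (r = -27*1/140 - 192*1/204 = -27/140 - 16/17 = -2699/2380 ≈ -1.1340)
Z*r = 60*(-2699/2380) = -8097/119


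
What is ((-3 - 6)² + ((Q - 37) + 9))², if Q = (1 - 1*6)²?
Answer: 6084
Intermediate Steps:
Q = 25 (Q = (1 - 6)² = (-5)² = 25)
((-3 - 6)² + ((Q - 37) + 9))² = ((-3 - 6)² + ((25 - 37) + 9))² = ((-9)² + (-12 + 9))² = (81 - 3)² = 78² = 6084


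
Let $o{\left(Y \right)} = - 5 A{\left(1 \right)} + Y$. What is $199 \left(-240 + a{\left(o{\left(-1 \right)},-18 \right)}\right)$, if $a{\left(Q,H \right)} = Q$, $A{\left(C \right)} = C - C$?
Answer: $-47959$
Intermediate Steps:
$A{\left(C \right)} = 0$
$o{\left(Y \right)} = Y$ ($o{\left(Y \right)} = \left(-5\right) 0 + Y = 0 + Y = Y$)
$199 \left(-240 + a{\left(o{\left(-1 \right)},-18 \right)}\right) = 199 \left(-240 - 1\right) = 199 \left(-241\right) = -47959$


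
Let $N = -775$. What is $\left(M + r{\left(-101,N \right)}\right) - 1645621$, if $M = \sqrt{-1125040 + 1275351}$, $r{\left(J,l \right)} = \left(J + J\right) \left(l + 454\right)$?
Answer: $-1580779 + \sqrt{150311} \approx -1.5804 \cdot 10^{6}$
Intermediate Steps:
$r{\left(J,l \right)} = 2 J \left(454 + l\right)$
$M = \sqrt{150311} \approx 387.7$
$\left(M + r{\left(-101,N \right)}\right) - 1645621 = \left(\sqrt{150311} + 2 \left(-101\right) \left(454 - 775\right)\right) - 1645621 = \left(\sqrt{150311} + 2 \left(-101\right) \left(-321\right)\right) - 1645621 = \left(\sqrt{150311} + 64842\right) - 1645621 = \left(64842 + \sqrt{150311}\right) - 1645621 = -1580779 + \sqrt{150311}$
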